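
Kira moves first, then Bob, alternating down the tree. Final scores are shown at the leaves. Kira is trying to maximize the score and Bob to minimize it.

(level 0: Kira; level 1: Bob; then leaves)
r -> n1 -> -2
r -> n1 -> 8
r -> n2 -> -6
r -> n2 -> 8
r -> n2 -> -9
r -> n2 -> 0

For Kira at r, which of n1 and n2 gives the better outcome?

n1

n1 (Bob): min(-2, 8) = -2
n2 (Bob): min(-6, 8, -9, 0) = -9
Kira prefers the higher value; n1=-2, n2=-9. n1 is better since -2 > -9.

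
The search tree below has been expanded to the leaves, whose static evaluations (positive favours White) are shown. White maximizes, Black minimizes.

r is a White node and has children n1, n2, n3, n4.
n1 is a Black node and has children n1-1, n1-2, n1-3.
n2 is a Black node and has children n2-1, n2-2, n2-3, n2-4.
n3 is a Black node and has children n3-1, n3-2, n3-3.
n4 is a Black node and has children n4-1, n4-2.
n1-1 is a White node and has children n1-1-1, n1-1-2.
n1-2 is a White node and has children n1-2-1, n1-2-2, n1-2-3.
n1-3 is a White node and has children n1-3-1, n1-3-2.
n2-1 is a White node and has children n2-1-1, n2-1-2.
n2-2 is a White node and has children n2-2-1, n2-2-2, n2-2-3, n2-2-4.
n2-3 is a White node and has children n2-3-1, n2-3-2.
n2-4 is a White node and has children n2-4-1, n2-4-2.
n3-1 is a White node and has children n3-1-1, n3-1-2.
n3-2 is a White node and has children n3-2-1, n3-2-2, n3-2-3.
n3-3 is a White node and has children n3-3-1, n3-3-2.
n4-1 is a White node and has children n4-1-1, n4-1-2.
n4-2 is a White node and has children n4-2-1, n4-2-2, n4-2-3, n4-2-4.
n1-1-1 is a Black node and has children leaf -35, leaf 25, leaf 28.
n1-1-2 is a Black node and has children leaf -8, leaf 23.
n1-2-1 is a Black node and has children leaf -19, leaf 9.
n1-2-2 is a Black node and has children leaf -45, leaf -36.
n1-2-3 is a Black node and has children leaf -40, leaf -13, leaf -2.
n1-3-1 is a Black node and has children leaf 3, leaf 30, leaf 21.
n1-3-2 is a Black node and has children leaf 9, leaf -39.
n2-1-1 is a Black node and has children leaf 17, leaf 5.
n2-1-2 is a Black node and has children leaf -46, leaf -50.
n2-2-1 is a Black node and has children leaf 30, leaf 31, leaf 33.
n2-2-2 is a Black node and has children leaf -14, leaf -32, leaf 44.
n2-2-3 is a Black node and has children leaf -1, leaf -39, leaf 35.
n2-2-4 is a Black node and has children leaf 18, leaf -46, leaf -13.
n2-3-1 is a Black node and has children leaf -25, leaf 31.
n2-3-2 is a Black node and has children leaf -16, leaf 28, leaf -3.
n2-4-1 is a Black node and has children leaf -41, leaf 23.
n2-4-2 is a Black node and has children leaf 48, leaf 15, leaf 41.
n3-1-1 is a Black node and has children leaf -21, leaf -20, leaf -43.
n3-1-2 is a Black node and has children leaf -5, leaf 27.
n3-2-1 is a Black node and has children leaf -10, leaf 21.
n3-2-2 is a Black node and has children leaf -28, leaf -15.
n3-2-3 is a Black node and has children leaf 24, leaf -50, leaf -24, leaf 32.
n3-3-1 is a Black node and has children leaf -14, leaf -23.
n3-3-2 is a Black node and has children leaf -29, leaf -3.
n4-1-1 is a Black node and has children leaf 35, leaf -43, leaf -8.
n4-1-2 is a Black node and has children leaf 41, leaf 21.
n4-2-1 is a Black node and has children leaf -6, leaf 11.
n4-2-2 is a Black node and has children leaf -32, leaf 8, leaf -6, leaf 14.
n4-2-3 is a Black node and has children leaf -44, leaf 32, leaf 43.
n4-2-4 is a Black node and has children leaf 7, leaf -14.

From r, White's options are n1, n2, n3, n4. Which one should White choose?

n4

n1-1-1 (Black): min(-35, 25, 28) = -35
n1-1-2 (Black): min(-8, 23) = -8
n1-1 (White): max(-35, -8) = -8
n1-2-1 (Black): min(-19, 9) = -19
n1-2-2 (Black): min(-45, -36) = -45
n1-2-3 (Black): min(-40, -13, -2) = -40
n1-2 (White): max(-19, -45, -40) = -19
n1-3-1 (Black): min(3, 30, 21) = 3
n1-3-2 (Black): min(9, -39) = -39
n1-3 (White): max(3, -39) = 3
n1 (Black): min(-8, -19, 3) = -19
n2-1-1 (Black): min(17, 5) = 5
n2-1-2 (Black): min(-46, -50) = -50
n2-1 (White): max(5, -50) = 5
n2-2-1 (Black): min(30, 31, 33) = 30
n2-2-2 (Black): min(-14, -32, 44) = -32
n2-2-3 (Black): min(-1, -39, 35) = -39
n2-2-4 (Black): min(18, -46, -13) = -46
n2-2 (White): max(30, -32, -39, -46) = 30
n2-3-1 (Black): min(-25, 31) = -25
n2-3-2 (Black): min(-16, 28, -3) = -16
n2-3 (White): max(-25, -16) = -16
n2-4-1 (Black): min(-41, 23) = -41
n2-4-2 (Black): min(48, 15, 41) = 15
n2-4 (White): max(-41, 15) = 15
n2 (Black): min(5, 30, -16, 15) = -16
n3-1-1 (Black): min(-21, -20, -43) = -43
n3-1-2 (Black): min(-5, 27) = -5
n3-1 (White): max(-43, -5) = -5
n3-2-1 (Black): min(-10, 21) = -10
n3-2-2 (Black): min(-28, -15) = -28
n3-2-3 (Black): min(24, -50, -24, 32) = -50
n3-2 (White): max(-10, -28, -50) = -10
n3-3-1 (Black): min(-14, -23) = -23
n3-3-2 (Black): min(-29, -3) = -29
n3-3 (White): max(-23, -29) = -23
n3 (Black): min(-5, -10, -23) = -23
n4-1-1 (Black): min(35, -43, -8) = -43
n4-1-2 (Black): min(41, 21) = 21
n4-1 (White): max(-43, 21) = 21
n4-2-1 (Black): min(-6, 11) = -6
n4-2-2 (Black): min(-32, 8, -6, 14) = -32
n4-2-3 (Black): min(-44, 32, 43) = -44
n4-2-4 (Black): min(7, -14) = -14
n4-2 (White): max(-6, -32, -44, -14) = -6
n4 (Black): min(21, -6) = -6
r (White): max(-19, -16, -23, -6) = -6
White at r wants the highest of {n1=-19, n2=-16, n3=-23, n4=-6}, so chooses n4.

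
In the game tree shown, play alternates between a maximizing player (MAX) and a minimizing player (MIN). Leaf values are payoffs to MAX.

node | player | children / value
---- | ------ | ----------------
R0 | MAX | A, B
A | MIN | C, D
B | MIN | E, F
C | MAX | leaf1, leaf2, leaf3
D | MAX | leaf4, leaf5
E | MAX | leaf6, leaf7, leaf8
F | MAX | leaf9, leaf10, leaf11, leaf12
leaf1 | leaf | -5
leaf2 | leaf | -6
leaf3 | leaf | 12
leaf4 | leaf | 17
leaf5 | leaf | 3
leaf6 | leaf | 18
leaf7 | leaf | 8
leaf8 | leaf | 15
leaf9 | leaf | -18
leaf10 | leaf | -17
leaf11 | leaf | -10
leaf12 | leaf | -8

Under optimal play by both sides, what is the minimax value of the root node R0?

12

C (MAX): max(-5, -6, 12) = 12
D (MAX): max(17, 3) = 17
A (MIN): min(12, 17) = 12
E (MAX): max(18, 8, 15) = 18
F (MAX): max(-18, -17, -10, -8) = -8
B (MIN): min(18, -8) = -8
R0 (MAX): max(12, -8) = 12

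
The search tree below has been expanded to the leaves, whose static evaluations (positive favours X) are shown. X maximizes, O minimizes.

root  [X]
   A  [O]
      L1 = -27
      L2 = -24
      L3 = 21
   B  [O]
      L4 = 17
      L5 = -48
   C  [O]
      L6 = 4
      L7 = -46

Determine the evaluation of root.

A (O): min(-27, -24, 21) = -27
B (O): min(17, -48) = -48
C (O): min(4, -46) = -46
root (X): max(-27, -48, -46) = -27

-27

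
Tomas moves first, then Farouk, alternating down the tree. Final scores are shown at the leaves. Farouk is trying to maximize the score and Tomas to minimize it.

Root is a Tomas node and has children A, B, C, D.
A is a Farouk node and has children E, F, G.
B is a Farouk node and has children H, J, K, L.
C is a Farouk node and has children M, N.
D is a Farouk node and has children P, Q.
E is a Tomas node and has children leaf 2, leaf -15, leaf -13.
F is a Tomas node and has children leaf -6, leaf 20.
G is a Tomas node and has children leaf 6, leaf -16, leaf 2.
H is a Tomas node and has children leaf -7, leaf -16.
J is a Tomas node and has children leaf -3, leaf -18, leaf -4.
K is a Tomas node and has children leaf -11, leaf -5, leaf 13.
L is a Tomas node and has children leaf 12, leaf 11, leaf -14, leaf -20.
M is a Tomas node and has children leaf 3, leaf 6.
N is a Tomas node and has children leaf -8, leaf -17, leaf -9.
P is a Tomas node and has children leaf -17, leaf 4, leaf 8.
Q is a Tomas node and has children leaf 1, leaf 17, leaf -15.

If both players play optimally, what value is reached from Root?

E (Tomas): min(2, -15, -13) = -15
F (Tomas): min(-6, 20) = -6
G (Tomas): min(6, -16, 2) = -16
A (Farouk): max(-15, -6, -16) = -6
H (Tomas): min(-7, -16) = -16
J (Tomas): min(-3, -18, -4) = -18
K (Tomas): min(-11, -5, 13) = -11
L (Tomas): min(12, 11, -14, -20) = -20
B (Farouk): max(-16, -18, -11, -20) = -11
M (Tomas): min(3, 6) = 3
N (Tomas): min(-8, -17, -9) = -17
C (Farouk): max(3, -17) = 3
P (Tomas): min(-17, 4, 8) = -17
Q (Tomas): min(1, 17, -15) = -15
D (Farouk): max(-17, -15) = -15
Root (Tomas): min(-6, -11, 3, -15) = -15

-15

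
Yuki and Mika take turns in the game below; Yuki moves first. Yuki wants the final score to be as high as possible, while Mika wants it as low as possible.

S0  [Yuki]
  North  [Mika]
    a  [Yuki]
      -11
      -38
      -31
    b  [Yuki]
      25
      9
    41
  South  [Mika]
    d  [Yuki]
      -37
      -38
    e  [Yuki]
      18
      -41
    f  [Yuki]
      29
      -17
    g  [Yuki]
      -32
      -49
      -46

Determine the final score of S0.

-11

a (Yuki): max(-11, -38, -31) = -11
b (Yuki): max(25, 9) = 25
North (Mika): min(-11, 25, 41) = -11
d (Yuki): max(-37, -38) = -37
e (Yuki): max(18, -41) = 18
f (Yuki): max(29, -17) = 29
g (Yuki): max(-32, -49, -46) = -32
South (Mika): min(-37, 18, 29, -32) = -37
S0 (Yuki): max(-11, -37) = -11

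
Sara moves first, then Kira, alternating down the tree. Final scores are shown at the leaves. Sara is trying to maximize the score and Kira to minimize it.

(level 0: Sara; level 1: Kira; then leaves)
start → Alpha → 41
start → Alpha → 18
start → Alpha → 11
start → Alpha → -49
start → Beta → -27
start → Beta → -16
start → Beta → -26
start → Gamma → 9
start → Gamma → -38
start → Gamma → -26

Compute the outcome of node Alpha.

Alpha (Kira): min(41, 18, 11, -49) = -49

-49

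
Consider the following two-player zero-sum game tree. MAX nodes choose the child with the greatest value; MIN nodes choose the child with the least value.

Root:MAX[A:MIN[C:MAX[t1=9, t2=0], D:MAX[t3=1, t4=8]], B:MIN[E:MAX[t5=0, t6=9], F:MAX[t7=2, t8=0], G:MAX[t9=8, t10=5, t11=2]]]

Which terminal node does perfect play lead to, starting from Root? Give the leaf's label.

C (MAX): max(9, 0) = 9
D (MAX): max(1, 8) = 8
A (MIN): min(9, 8) = 8
E (MAX): max(0, 9) = 9
F (MAX): max(2, 0) = 2
G (MAX): max(8, 5, 2) = 8
B (MIN): min(9, 2, 8) = 2
Root (MAX): max(8, 2) = 8
At Root, MAX picks A (highest: 8).
At A, MIN picks D (lowest: 8).
At D, MAX picks t4 (highest: 8).
Terminal value 8.

t4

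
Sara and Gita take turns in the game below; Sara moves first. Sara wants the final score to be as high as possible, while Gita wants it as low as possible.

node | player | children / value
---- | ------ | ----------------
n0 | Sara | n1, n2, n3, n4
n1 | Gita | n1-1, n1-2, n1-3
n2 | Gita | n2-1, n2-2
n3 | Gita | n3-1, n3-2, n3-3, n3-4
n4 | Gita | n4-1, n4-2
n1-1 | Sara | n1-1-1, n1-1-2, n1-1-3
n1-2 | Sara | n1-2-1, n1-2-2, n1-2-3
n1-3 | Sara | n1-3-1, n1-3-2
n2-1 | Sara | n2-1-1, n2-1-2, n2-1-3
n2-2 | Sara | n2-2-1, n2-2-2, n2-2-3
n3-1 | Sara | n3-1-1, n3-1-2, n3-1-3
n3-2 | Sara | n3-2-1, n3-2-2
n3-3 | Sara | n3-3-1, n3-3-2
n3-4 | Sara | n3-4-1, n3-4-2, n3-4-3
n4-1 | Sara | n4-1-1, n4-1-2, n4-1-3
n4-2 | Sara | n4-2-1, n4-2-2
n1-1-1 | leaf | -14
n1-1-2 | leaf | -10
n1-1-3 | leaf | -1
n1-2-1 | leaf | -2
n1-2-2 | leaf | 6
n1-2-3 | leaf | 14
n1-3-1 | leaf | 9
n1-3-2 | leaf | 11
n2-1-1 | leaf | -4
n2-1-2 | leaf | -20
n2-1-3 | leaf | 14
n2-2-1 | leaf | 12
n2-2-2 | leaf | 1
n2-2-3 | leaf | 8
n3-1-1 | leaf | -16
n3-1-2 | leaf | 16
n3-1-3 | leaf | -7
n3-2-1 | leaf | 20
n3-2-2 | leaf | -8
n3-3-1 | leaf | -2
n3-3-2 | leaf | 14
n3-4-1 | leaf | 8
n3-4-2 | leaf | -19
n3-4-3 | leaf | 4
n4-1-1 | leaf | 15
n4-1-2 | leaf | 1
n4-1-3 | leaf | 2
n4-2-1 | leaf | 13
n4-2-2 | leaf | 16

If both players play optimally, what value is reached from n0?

n1-1 (Sara): max(-14, -10, -1) = -1
n1-2 (Sara): max(-2, 6, 14) = 14
n1-3 (Sara): max(9, 11) = 11
n1 (Gita): min(-1, 14, 11) = -1
n2-1 (Sara): max(-4, -20, 14) = 14
n2-2 (Sara): max(12, 1, 8) = 12
n2 (Gita): min(14, 12) = 12
n3-1 (Sara): max(-16, 16, -7) = 16
n3-2 (Sara): max(20, -8) = 20
n3-3 (Sara): max(-2, 14) = 14
n3-4 (Sara): max(8, -19, 4) = 8
n3 (Gita): min(16, 20, 14, 8) = 8
n4-1 (Sara): max(15, 1, 2) = 15
n4-2 (Sara): max(13, 16) = 16
n4 (Gita): min(15, 16) = 15
n0 (Sara): max(-1, 12, 8, 15) = 15

15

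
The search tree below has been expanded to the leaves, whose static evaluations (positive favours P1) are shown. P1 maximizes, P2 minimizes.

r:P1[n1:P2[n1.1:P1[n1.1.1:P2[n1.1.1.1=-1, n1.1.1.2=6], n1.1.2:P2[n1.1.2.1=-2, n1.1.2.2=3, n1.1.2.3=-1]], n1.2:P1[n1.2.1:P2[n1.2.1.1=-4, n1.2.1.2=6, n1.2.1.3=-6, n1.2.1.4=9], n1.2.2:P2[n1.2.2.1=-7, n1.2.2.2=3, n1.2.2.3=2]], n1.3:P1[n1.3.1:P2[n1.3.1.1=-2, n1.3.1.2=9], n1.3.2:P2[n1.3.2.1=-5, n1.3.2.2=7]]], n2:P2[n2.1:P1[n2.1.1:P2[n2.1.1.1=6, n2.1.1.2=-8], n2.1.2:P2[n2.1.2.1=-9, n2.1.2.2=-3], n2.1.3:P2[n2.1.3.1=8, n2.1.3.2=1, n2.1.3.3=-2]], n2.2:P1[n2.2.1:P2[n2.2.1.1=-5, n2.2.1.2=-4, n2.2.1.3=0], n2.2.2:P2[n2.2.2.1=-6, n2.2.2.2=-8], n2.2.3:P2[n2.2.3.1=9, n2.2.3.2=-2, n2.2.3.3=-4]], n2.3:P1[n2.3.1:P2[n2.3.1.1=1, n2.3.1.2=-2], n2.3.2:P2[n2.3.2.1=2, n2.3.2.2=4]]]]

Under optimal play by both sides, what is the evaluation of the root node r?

-4

n1.1.1 (P2): min(-1, 6) = -1
n1.1.2 (P2): min(-2, 3, -1) = -2
n1.1 (P1): max(-1, -2) = -1
n1.2.1 (P2): min(-4, 6, -6, 9) = -6
n1.2.2 (P2): min(-7, 3, 2) = -7
n1.2 (P1): max(-6, -7) = -6
n1.3.1 (P2): min(-2, 9) = -2
n1.3.2 (P2): min(-5, 7) = -5
n1.3 (P1): max(-2, -5) = -2
n1 (P2): min(-1, -6, -2) = -6
n2.1.1 (P2): min(6, -8) = -8
n2.1.2 (P2): min(-9, -3) = -9
n2.1.3 (P2): min(8, 1, -2) = -2
n2.1 (P1): max(-8, -9, -2) = -2
n2.2.1 (P2): min(-5, -4, 0) = -5
n2.2.2 (P2): min(-6, -8) = -8
n2.2.3 (P2): min(9, -2, -4) = -4
n2.2 (P1): max(-5, -8, -4) = -4
n2.3.1 (P2): min(1, -2) = -2
n2.3.2 (P2): min(2, 4) = 2
n2.3 (P1): max(-2, 2) = 2
n2 (P2): min(-2, -4, 2) = -4
r (P1): max(-6, -4) = -4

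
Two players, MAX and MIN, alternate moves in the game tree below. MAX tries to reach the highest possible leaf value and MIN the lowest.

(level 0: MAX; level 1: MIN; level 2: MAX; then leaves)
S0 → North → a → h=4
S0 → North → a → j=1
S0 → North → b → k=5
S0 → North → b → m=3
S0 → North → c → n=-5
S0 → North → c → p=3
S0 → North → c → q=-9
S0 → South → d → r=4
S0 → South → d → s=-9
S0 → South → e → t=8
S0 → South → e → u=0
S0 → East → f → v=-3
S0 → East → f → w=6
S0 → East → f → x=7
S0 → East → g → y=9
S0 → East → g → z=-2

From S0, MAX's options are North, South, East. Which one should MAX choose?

East

a (MAX): max(4, 1) = 4
b (MAX): max(5, 3) = 5
c (MAX): max(-5, 3, -9) = 3
North (MIN): min(4, 5, 3) = 3
d (MAX): max(4, -9) = 4
e (MAX): max(8, 0) = 8
South (MIN): min(4, 8) = 4
f (MAX): max(-3, 6, 7) = 7
g (MAX): max(9, -2) = 9
East (MIN): min(7, 9) = 7
S0 (MAX): max(3, 4, 7) = 7
MAX at S0 wants the highest of {North=3, South=4, East=7}, so chooses East.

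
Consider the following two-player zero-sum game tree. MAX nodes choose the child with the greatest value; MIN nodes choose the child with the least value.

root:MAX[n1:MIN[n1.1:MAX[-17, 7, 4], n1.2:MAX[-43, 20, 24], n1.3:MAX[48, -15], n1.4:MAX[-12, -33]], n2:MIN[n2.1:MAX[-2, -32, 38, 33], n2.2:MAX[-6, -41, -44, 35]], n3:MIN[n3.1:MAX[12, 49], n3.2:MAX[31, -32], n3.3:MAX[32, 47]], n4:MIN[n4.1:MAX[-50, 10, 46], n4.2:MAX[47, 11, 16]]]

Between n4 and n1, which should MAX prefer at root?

n4.1 (MAX): max(-50, 10, 46) = 46
n4.2 (MAX): max(47, 11, 16) = 47
n4 (MIN): min(46, 47) = 46
n1.1 (MAX): max(-17, 7, 4) = 7
n1.2 (MAX): max(-43, 20, 24) = 24
n1.3 (MAX): max(48, -15) = 48
n1.4 (MAX): max(-12, -33) = -12
n1 (MIN): min(7, 24, 48, -12) = -12
MAX prefers the higher value; n4=46, n1=-12. n4 is better since 46 > -12.

n4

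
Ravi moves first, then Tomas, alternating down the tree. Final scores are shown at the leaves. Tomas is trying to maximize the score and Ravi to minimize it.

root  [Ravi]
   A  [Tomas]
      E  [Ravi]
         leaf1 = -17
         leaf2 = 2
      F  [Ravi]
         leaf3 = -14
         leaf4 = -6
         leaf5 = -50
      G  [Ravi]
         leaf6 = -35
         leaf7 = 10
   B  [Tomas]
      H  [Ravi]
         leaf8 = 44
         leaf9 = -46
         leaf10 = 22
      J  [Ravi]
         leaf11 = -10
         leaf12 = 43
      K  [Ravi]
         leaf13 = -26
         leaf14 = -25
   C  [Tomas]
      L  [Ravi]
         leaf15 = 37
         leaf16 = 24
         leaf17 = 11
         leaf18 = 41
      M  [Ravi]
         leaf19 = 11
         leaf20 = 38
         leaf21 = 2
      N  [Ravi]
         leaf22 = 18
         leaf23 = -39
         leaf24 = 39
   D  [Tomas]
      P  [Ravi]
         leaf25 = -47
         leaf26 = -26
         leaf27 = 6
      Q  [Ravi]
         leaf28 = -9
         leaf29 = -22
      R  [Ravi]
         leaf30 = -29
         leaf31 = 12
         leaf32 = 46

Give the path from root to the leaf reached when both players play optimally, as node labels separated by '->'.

E (Ravi): min(-17, 2) = -17
F (Ravi): min(-14, -6, -50) = -50
G (Ravi): min(-35, 10) = -35
A (Tomas): max(-17, -50, -35) = -17
H (Ravi): min(44, -46, 22) = -46
J (Ravi): min(-10, 43) = -10
K (Ravi): min(-26, -25) = -26
B (Tomas): max(-46, -10, -26) = -10
L (Ravi): min(37, 24, 11, 41) = 11
M (Ravi): min(11, 38, 2) = 2
N (Ravi): min(18, -39, 39) = -39
C (Tomas): max(11, 2, -39) = 11
P (Ravi): min(-47, -26, 6) = -47
Q (Ravi): min(-9, -22) = -22
R (Ravi): min(-29, 12, 46) = -29
D (Tomas): max(-47, -22, -29) = -22
root (Ravi): min(-17, -10, 11, -22) = -22
At root, Ravi picks D (lowest: -22).
At D, Tomas picks Q (highest: -22).
At Q, Ravi picks leaf29 (lowest: -22).
Terminal value -22.

root -> D -> Q -> leaf29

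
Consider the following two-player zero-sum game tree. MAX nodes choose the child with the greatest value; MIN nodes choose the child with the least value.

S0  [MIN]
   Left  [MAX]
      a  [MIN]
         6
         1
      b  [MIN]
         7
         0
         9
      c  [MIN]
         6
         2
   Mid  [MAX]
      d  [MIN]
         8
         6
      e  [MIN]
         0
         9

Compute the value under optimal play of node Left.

a (MIN): min(6, 1) = 1
b (MIN): min(7, 0, 9) = 0
c (MIN): min(6, 2) = 2
Left (MAX): max(1, 0, 2) = 2

2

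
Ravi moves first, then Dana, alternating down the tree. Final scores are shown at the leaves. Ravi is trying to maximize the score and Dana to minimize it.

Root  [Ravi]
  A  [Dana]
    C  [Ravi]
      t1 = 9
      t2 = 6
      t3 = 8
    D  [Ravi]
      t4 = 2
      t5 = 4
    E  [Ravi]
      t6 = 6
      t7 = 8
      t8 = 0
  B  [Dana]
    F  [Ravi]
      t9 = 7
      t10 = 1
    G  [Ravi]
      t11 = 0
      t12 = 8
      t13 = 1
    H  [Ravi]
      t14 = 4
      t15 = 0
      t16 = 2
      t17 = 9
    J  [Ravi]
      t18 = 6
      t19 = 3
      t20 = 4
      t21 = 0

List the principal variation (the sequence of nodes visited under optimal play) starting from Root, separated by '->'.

Root -> B -> J -> t18

C (Ravi): max(9, 6, 8) = 9
D (Ravi): max(2, 4) = 4
E (Ravi): max(6, 8, 0) = 8
A (Dana): min(9, 4, 8) = 4
F (Ravi): max(7, 1) = 7
G (Ravi): max(0, 8, 1) = 8
H (Ravi): max(4, 0, 2, 9) = 9
J (Ravi): max(6, 3, 4, 0) = 6
B (Dana): min(7, 8, 9, 6) = 6
Root (Ravi): max(4, 6) = 6
At Root, Ravi picks B (highest: 6).
At B, Dana picks J (lowest: 6).
At J, Ravi picks t18 (highest: 6).
Terminal value 6.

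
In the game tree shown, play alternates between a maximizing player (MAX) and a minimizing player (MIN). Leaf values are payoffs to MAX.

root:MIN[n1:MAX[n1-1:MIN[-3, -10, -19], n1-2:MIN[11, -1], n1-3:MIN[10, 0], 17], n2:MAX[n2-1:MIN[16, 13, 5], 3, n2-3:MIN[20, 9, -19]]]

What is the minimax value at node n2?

5

n2-1 (MIN): min(16, 13, 5) = 5
n2-3 (MIN): min(20, 9, -19) = -19
n2 (MAX): max(5, 3, -19) = 5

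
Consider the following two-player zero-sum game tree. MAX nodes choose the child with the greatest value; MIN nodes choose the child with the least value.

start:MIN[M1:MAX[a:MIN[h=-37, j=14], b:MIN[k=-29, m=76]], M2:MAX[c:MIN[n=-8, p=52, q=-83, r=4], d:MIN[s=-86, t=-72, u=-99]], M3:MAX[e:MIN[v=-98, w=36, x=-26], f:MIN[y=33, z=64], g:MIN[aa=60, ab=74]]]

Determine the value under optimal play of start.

-83

a (MIN): min(-37, 14) = -37
b (MIN): min(-29, 76) = -29
M1 (MAX): max(-37, -29) = -29
c (MIN): min(-8, 52, -83, 4) = -83
d (MIN): min(-86, -72, -99) = -99
M2 (MAX): max(-83, -99) = -83
e (MIN): min(-98, 36, -26) = -98
f (MIN): min(33, 64) = 33
g (MIN): min(60, 74) = 60
M3 (MAX): max(-98, 33, 60) = 60
start (MIN): min(-29, -83, 60) = -83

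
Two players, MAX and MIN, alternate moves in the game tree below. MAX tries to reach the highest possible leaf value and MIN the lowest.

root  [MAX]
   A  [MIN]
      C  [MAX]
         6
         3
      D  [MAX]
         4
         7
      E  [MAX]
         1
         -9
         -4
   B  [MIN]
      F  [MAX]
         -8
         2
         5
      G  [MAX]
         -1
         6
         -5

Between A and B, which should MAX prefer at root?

C (MAX): max(6, 3) = 6
D (MAX): max(4, 7) = 7
E (MAX): max(1, -9, -4) = 1
A (MIN): min(6, 7, 1) = 1
F (MAX): max(-8, 2, 5) = 5
G (MAX): max(-1, 6, -5) = 6
B (MIN): min(5, 6) = 5
MAX prefers the higher value; A=1, B=5. B is better since 5 > 1.

B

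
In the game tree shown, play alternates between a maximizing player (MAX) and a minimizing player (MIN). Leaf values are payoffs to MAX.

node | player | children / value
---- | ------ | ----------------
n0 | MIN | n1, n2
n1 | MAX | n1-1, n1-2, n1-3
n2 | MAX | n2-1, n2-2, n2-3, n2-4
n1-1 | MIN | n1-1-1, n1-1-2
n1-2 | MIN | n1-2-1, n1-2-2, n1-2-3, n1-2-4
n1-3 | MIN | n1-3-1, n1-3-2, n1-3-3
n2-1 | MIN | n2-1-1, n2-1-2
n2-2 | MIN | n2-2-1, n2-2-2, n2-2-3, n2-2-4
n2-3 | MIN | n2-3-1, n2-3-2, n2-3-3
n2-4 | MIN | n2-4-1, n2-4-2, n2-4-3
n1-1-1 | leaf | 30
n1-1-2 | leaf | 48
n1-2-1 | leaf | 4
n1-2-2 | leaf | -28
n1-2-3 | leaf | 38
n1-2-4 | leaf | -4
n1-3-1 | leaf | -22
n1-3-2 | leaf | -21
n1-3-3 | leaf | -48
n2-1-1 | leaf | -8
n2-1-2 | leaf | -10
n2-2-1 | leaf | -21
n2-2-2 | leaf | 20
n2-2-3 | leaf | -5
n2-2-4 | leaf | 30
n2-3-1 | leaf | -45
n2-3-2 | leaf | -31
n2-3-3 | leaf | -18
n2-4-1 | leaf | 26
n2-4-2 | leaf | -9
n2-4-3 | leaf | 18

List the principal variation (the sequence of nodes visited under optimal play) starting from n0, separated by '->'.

n1-1 (MIN): min(30, 48) = 30
n1-2 (MIN): min(4, -28, 38, -4) = -28
n1-3 (MIN): min(-22, -21, -48) = -48
n1 (MAX): max(30, -28, -48) = 30
n2-1 (MIN): min(-8, -10) = -10
n2-2 (MIN): min(-21, 20, -5, 30) = -21
n2-3 (MIN): min(-45, -31, -18) = -45
n2-4 (MIN): min(26, -9, 18) = -9
n2 (MAX): max(-10, -21, -45, -9) = -9
n0 (MIN): min(30, -9) = -9
At n0, MIN picks n2 (lowest: -9).
At n2, MAX picks n2-4 (highest: -9).
At n2-4, MIN picks n2-4-2 (lowest: -9).
Terminal value -9.

n0 -> n2 -> n2-4 -> n2-4-2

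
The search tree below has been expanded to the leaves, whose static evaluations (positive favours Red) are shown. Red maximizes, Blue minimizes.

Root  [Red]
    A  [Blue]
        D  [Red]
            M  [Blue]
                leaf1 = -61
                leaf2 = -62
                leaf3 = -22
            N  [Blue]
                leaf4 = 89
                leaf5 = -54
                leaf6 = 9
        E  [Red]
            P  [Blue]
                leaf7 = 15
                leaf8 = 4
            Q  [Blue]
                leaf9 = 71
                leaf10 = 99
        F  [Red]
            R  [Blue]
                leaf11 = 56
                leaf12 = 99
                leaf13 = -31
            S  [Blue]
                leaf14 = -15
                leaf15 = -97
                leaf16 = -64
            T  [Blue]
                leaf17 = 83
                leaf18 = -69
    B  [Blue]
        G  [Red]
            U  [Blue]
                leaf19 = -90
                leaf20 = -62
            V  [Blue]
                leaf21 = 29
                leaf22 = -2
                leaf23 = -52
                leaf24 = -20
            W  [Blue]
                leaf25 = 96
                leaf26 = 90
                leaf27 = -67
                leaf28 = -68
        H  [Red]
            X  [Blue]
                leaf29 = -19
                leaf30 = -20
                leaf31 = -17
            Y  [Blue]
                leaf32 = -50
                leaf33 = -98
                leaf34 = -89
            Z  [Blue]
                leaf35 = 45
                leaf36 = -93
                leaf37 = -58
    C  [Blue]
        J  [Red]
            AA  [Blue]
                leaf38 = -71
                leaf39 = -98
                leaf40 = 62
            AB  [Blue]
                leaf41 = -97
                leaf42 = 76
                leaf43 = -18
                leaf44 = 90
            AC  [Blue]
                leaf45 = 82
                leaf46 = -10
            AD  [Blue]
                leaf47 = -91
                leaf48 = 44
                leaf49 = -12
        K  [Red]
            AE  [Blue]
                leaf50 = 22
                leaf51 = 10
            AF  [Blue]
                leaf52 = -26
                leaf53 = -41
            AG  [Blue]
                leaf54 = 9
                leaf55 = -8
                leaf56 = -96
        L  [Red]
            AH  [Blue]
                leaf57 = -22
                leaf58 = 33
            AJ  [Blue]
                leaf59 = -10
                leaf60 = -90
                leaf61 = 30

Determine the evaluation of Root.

M (Blue): min(-61, -62, -22) = -62
N (Blue): min(89, -54, 9) = -54
D (Red): max(-62, -54) = -54
P (Blue): min(15, 4) = 4
Q (Blue): min(71, 99) = 71
E (Red): max(4, 71) = 71
R (Blue): min(56, 99, -31) = -31
S (Blue): min(-15, -97, -64) = -97
T (Blue): min(83, -69) = -69
F (Red): max(-31, -97, -69) = -31
A (Blue): min(-54, 71, -31) = -54
U (Blue): min(-90, -62) = -90
V (Blue): min(29, -2, -52, -20) = -52
W (Blue): min(96, 90, -67, -68) = -68
G (Red): max(-90, -52, -68) = -52
X (Blue): min(-19, -20, -17) = -20
Y (Blue): min(-50, -98, -89) = -98
Z (Blue): min(45, -93, -58) = -93
H (Red): max(-20, -98, -93) = -20
B (Blue): min(-52, -20) = -52
AA (Blue): min(-71, -98, 62) = -98
AB (Blue): min(-97, 76, -18, 90) = -97
AC (Blue): min(82, -10) = -10
AD (Blue): min(-91, 44, -12) = -91
J (Red): max(-98, -97, -10, -91) = -10
AE (Blue): min(22, 10) = 10
AF (Blue): min(-26, -41) = -41
AG (Blue): min(9, -8, -96) = -96
K (Red): max(10, -41, -96) = 10
AH (Blue): min(-22, 33) = -22
AJ (Blue): min(-10, -90, 30) = -90
L (Red): max(-22, -90) = -22
C (Blue): min(-10, 10, -22) = -22
Root (Red): max(-54, -52, -22) = -22

-22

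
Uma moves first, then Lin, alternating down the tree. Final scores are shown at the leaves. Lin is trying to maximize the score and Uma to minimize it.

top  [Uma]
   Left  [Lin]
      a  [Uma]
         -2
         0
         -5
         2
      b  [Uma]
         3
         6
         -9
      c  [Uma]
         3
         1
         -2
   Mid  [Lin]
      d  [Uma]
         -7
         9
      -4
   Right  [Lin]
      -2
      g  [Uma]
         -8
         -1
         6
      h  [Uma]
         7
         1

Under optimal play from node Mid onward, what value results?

-4

d (Uma): min(-7, 9) = -7
Mid (Lin): max(-7, -4) = -4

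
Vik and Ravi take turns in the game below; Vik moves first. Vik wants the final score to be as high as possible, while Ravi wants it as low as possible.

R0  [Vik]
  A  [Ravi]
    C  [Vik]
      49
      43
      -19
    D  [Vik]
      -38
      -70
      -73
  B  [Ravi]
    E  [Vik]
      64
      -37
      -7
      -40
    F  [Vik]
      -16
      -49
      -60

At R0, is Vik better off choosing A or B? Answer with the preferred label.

B

C (Vik): max(49, 43, -19) = 49
D (Vik): max(-38, -70, -73) = -38
A (Ravi): min(49, -38) = -38
E (Vik): max(64, -37, -7, -40) = 64
F (Vik): max(-16, -49, -60) = -16
B (Ravi): min(64, -16) = -16
Vik prefers the higher value; A=-38, B=-16. B is better since -16 > -38.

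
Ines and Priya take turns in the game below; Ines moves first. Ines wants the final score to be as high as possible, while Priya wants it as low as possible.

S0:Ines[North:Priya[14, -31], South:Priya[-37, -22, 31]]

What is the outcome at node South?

-37

South (Priya): min(-37, -22, 31) = -37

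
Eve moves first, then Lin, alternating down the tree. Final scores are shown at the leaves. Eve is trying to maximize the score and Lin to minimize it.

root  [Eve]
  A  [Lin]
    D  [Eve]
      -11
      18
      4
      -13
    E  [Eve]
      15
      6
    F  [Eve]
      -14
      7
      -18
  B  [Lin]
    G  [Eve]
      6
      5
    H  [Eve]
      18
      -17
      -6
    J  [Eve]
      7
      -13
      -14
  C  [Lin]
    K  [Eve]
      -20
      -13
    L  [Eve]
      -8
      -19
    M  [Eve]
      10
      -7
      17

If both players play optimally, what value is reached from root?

7

D (Eve): max(-11, 18, 4, -13) = 18
E (Eve): max(15, 6) = 15
F (Eve): max(-14, 7, -18) = 7
A (Lin): min(18, 15, 7) = 7
G (Eve): max(6, 5) = 6
H (Eve): max(18, -17, -6) = 18
J (Eve): max(7, -13, -14) = 7
B (Lin): min(6, 18, 7) = 6
K (Eve): max(-20, -13) = -13
L (Eve): max(-8, -19) = -8
M (Eve): max(10, -7, 17) = 17
C (Lin): min(-13, -8, 17) = -13
root (Eve): max(7, 6, -13) = 7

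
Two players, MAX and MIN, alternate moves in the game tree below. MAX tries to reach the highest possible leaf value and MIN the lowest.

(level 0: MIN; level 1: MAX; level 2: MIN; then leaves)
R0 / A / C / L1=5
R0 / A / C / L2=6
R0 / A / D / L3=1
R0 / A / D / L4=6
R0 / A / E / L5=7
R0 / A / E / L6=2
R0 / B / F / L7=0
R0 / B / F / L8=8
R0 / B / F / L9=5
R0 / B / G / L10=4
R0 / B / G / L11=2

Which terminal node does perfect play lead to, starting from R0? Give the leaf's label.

C (MIN): min(5, 6) = 5
D (MIN): min(1, 6) = 1
E (MIN): min(7, 2) = 2
A (MAX): max(5, 1, 2) = 5
F (MIN): min(0, 8, 5) = 0
G (MIN): min(4, 2) = 2
B (MAX): max(0, 2) = 2
R0 (MIN): min(5, 2) = 2
At R0, MIN picks B (lowest: 2).
At B, MAX picks G (highest: 2).
At G, MIN picks L11 (lowest: 2).
Terminal value 2.

L11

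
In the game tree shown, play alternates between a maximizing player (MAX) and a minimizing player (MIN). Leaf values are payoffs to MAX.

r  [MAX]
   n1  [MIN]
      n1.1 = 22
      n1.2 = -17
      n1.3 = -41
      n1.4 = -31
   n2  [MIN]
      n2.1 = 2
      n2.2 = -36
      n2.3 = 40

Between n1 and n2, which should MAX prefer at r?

n1 (MIN): min(22, -17, -41, -31) = -41
n2 (MIN): min(2, -36, 40) = -36
MAX prefers the higher value; n1=-41, n2=-36. n2 is better since -36 > -41.

n2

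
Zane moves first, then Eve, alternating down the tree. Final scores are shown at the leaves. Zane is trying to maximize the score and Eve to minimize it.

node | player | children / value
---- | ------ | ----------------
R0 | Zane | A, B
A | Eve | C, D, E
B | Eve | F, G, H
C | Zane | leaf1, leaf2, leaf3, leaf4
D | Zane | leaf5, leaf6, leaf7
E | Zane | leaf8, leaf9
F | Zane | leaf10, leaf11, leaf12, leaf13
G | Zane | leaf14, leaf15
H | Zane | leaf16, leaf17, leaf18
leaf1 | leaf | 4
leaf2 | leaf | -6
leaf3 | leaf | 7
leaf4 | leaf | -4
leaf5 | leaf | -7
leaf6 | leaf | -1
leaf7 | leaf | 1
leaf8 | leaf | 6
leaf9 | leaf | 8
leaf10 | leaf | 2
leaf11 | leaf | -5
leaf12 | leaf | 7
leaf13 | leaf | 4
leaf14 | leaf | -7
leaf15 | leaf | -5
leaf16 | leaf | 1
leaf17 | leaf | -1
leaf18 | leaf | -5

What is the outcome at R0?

C (Zane): max(4, -6, 7, -4) = 7
D (Zane): max(-7, -1, 1) = 1
E (Zane): max(6, 8) = 8
A (Eve): min(7, 1, 8) = 1
F (Zane): max(2, -5, 7, 4) = 7
G (Zane): max(-7, -5) = -5
H (Zane): max(1, -1, -5) = 1
B (Eve): min(7, -5, 1) = -5
R0 (Zane): max(1, -5) = 1

1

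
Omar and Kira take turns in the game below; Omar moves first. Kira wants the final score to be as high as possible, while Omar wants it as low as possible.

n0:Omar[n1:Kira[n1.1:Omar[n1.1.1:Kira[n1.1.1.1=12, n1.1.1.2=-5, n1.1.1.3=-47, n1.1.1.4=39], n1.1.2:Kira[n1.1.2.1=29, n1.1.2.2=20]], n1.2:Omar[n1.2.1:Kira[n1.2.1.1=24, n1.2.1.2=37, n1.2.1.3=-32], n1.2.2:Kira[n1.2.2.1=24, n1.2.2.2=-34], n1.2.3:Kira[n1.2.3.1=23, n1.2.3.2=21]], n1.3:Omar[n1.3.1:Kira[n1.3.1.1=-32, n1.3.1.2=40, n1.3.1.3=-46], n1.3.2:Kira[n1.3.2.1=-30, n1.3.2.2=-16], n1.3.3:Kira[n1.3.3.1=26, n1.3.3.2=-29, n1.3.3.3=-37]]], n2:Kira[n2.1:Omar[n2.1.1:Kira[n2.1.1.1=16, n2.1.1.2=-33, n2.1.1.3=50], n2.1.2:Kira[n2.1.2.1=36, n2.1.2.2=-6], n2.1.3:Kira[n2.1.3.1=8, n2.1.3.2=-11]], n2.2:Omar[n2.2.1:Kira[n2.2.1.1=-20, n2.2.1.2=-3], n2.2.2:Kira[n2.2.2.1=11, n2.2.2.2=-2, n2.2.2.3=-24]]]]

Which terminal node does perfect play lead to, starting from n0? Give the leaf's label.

n2.1.3.1

n1.1.1 (Kira): max(12, -5, -47, 39) = 39
n1.1.2 (Kira): max(29, 20) = 29
n1.1 (Omar): min(39, 29) = 29
n1.2.1 (Kira): max(24, 37, -32) = 37
n1.2.2 (Kira): max(24, -34) = 24
n1.2.3 (Kira): max(23, 21) = 23
n1.2 (Omar): min(37, 24, 23) = 23
n1.3.1 (Kira): max(-32, 40, -46) = 40
n1.3.2 (Kira): max(-30, -16) = -16
n1.3.3 (Kira): max(26, -29, -37) = 26
n1.3 (Omar): min(40, -16, 26) = -16
n1 (Kira): max(29, 23, -16) = 29
n2.1.1 (Kira): max(16, -33, 50) = 50
n2.1.2 (Kira): max(36, -6) = 36
n2.1.3 (Kira): max(8, -11) = 8
n2.1 (Omar): min(50, 36, 8) = 8
n2.2.1 (Kira): max(-20, -3) = -3
n2.2.2 (Kira): max(11, -2, -24) = 11
n2.2 (Omar): min(-3, 11) = -3
n2 (Kira): max(8, -3) = 8
n0 (Omar): min(29, 8) = 8
At n0, Omar picks n2 (lowest: 8).
At n2, Kira picks n2.1 (highest: 8).
At n2.1, Omar picks n2.1.3 (lowest: 8).
At n2.1.3, Kira picks n2.1.3.1 (highest: 8).
Terminal value 8.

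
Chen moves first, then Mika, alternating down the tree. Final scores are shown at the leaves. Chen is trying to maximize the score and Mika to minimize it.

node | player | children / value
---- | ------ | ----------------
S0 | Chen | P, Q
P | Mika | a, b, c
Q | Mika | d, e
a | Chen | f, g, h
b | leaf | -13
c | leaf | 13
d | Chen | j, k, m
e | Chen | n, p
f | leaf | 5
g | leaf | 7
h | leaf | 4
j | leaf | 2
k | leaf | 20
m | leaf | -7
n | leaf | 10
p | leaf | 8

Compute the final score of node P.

a (Chen): max(5, 7, 4) = 7
P (Mika): min(7, -13, 13) = -13

-13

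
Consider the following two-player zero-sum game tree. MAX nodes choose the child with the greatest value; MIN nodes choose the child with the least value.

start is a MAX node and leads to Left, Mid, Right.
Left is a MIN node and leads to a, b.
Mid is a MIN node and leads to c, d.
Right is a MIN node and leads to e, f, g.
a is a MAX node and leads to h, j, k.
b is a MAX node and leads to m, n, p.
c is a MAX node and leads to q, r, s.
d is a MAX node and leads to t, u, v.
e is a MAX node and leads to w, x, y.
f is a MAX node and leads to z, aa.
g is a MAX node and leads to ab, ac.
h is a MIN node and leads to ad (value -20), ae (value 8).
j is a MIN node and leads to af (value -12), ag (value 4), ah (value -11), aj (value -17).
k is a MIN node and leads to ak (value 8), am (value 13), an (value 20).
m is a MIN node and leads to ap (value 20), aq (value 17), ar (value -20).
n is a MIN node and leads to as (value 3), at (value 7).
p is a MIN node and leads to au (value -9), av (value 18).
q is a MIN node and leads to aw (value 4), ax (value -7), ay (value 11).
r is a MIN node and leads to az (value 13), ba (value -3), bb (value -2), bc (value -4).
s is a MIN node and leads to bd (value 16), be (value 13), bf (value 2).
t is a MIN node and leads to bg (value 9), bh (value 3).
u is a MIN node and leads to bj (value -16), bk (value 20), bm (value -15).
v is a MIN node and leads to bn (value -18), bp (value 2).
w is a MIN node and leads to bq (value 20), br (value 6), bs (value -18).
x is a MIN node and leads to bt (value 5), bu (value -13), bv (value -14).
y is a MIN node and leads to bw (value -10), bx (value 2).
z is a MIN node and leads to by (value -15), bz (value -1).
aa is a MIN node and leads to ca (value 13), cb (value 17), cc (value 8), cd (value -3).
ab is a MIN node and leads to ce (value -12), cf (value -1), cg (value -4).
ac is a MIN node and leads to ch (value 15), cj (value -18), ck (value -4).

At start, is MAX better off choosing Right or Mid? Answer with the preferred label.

Mid

w (MIN): min(20, 6, -18) = -18
x (MIN): min(5, -13, -14) = -14
y (MIN): min(-10, 2) = -10
e (MAX): max(-18, -14, -10) = -10
z (MIN): min(-15, -1) = -15
aa (MIN): min(13, 17, 8, -3) = -3
f (MAX): max(-15, -3) = -3
ab (MIN): min(-12, -1, -4) = -12
ac (MIN): min(15, -18, -4) = -18
g (MAX): max(-12, -18) = -12
Right (MIN): min(-10, -3, -12) = -12
q (MIN): min(4, -7, 11) = -7
r (MIN): min(13, -3, -2, -4) = -4
s (MIN): min(16, 13, 2) = 2
c (MAX): max(-7, -4, 2) = 2
t (MIN): min(9, 3) = 3
u (MIN): min(-16, 20, -15) = -16
v (MIN): min(-18, 2) = -18
d (MAX): max(3, -16, -18) = 3
Mid (MIN): min(2, 3) = 2
MAX prefers the higher value; Right=-12, Mid=2. Mid is better since 2 > -12.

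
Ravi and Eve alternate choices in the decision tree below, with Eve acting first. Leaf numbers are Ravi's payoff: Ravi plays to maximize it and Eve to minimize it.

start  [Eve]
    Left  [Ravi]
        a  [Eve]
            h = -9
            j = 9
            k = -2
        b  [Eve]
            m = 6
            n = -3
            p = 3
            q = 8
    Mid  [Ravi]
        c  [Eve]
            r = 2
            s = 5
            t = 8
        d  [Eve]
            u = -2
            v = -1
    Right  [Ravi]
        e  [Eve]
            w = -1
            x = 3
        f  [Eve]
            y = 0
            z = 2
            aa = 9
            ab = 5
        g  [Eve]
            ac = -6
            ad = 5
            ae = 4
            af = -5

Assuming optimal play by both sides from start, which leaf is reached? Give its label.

a (Eve): min(-9, 9, -2) = -9
b (Eve): min(6, -3, 3, 8) = -3
Left (Ravi): max(-9, -3) = -3
c (Eve): min(2, 5, 8) = 2
d (Eve): min(-2, -1) = -2
Mid (Ravi): max(2, -2) = 2
e (Eve): min(-1, 3) = -1
f (Eve): min(0, 2, 9, 5) = 0
g (Eve): min(-6, 5, 4, -5) = -6
Right (Ravi): max(-1, 0, -6) = 0
start (Eve): min(-3, 2, 0) = -3
At start, Eve picks Left (lowest: -3).
At Left, Ravi picks b (highest: -3).
At b, Eve picks n (lowest: -3).
Terminal value -3.

n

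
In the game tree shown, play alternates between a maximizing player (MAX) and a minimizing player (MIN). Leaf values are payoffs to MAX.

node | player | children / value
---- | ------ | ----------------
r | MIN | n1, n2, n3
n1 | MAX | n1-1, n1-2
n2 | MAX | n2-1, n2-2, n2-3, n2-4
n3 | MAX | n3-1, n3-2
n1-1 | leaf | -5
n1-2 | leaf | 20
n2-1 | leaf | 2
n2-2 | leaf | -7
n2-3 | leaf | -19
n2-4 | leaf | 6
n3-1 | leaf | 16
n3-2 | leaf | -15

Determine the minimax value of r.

n1 (MAX): max(-5, 20) = 20
n2 (MAX): max(2, -7, -19, 6) = 6
n3 (MAX): max(16, -15) = 16
r (MIN): min(20, 6, 16) = 6

6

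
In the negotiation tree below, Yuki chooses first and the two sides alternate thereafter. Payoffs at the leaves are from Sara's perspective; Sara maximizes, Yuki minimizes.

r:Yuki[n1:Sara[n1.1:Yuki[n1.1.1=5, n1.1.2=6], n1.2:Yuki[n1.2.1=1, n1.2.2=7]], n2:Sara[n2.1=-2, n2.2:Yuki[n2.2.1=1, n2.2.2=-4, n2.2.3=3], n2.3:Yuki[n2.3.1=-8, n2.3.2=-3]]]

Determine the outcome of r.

-2

n1.1 (Yuki): min(5, 6) = 5
n1.2 (Yuki): min(1, 7) = 1
n1 (Sara): max(5, 1) = 5
n2.2 (Yuki): min(1, -4, 3) = -4
n2.3 (Yuki): min(-8, -3) = -8
n2 (Sara): max(-2, -4, -8) = -2
r (Yuki): min(5, -2) = -2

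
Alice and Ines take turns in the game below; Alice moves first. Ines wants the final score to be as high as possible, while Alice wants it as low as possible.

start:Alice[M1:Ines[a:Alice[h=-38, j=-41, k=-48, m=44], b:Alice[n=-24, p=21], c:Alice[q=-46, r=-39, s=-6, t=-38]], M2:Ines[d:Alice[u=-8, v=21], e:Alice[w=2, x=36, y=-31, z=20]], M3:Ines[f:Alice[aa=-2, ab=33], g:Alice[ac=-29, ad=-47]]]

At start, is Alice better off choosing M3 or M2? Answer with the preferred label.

M2

f (Alice): min(-2, 33) = -2
g (Alice): min(-29, -47) = -47
M3 (Ines): max(-2, -47) = -2
d (Alice): min(-8, 21) = -8
e (Alice): min(2, 36, -31, 20) = -31
M2 (Ines): max(-8, -31) = -8
Alice prefers the lower value; M3=-2, M2=-8. M2 is better since -8 < -2.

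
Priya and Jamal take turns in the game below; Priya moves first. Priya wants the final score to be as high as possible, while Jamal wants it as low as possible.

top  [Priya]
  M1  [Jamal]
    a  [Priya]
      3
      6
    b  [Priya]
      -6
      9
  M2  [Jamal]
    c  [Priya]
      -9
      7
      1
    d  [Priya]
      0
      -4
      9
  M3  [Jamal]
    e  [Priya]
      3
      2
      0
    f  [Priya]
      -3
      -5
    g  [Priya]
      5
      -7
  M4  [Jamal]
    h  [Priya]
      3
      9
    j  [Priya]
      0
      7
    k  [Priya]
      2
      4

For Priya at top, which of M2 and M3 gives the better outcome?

M2

c (Priya): max(-9, 7, 1) = 7
d (Priya): max(0, -4, 9) = 9
M2 (Jamal): min(7, 9) = 7
e (Priya): max(3, 2, 0) = 3
f (Priya): max(-3, -5) = -3
g (Priya): max(5, -7) = 5
M3 (Jamal): min(3, -3, 5) = -3
Priya prefers the higher value; M2=7, M3=-3. M2 is better since 7 > -3.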